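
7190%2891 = 1408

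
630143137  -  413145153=216997984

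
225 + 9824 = 10049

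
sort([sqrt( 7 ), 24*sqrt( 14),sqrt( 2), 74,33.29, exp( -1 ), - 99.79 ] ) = [-99.79,exp( - 1), sqrt (2 ),sqrt( 7 ),33.29,74,24*sqrt(14)] 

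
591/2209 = 591/2209 = 0.27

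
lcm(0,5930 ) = 0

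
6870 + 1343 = 8213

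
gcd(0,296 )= 296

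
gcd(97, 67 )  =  1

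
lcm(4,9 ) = 36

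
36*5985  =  215460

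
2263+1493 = 3756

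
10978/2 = 5489 = 5489.00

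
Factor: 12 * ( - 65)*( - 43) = 33540 = 2^2*3^1*5^1*13^1* 43^1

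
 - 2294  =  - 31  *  74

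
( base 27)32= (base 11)76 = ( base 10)83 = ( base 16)53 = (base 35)2d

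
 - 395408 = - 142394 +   -  253014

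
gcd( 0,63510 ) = 63510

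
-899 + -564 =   -  1463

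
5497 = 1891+3606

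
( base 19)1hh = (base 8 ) 1275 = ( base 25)131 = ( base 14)381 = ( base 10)701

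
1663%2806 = 1663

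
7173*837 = 6003801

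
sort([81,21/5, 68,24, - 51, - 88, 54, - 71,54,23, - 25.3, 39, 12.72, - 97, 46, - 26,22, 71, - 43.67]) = [ - 97, - 88,-71,-51, - 43.67,-26, - 25.3, 21/5, 12.72, 22,23,24,39,46,54,  54, 68,71, 81]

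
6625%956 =889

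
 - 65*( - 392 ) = 25480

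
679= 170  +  509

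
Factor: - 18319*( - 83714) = 1533556766 = 2^1*7^1 * 19^1*2203^1*2617^1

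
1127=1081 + 46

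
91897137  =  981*93677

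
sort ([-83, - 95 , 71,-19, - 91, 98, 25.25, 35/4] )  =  [ - 95, - 91, - 83,  -  19,35/4,25.25,71,98] 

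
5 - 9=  - 4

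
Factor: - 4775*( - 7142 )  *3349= 114211114450= 2^1*5^2* 17^1*191^1*197^1*3571^1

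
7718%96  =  38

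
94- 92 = 2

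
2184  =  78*28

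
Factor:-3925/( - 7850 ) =2^( - 1)=1/2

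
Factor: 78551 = 11^1*37^1* 193^1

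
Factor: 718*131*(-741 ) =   -  69696978 = - 2^1*3^1*13^1  *  19^1*131^1 *359^1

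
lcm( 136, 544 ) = 544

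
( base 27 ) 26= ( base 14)44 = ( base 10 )60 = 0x3c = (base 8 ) 74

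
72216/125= 72216/125 = 577.73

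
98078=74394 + 23684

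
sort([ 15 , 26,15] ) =[ 15 , 15,26]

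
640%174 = 118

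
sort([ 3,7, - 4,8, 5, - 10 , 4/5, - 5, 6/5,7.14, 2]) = [ - 10,-5 ,-4, 4/5 , 6/5,  2, 3,5, 7, 7.14, 8]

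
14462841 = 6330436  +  8132405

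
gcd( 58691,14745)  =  1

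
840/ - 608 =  -2 + 47/76 = -1.38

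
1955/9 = 217 + 2/9= 217.22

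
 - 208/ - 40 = 5 + 1/5 = 5.20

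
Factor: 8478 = 2^1 * 3^3* 157^1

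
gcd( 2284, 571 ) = 571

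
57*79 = 4503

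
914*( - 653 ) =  - 596842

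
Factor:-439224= -2^3*3^1*18301^1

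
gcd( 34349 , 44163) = 4907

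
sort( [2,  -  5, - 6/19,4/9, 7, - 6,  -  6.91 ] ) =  [ - 6.91, - 6, - 5, - 6/19,4/9,2,7] 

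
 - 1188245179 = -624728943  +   -563516236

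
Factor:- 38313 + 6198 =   -  3^1*5^1*2141^1=-32115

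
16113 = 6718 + 9395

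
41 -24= 17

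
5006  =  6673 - 1667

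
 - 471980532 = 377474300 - 849454832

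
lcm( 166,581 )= 1162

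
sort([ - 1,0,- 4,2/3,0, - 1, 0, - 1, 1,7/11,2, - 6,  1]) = [-6, - 4, -1 , - 1, - 1, 0,0, 0,7/11, 2/3,1 , 1, 2] 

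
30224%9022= 3158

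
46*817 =37582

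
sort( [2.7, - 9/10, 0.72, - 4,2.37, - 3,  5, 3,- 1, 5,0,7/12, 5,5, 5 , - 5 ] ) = [ - 5,-4, - 3 , - 1, - 9/10,0 , 7/12,0.72,2.37, 2.7,  3,5,5,5, 5,5 ]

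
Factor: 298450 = 2^1*5^2*47^1 * 127^1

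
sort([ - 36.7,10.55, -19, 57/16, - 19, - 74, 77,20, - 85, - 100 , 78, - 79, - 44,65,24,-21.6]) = [ - 100 , -85, - 79,  -  74, - 44,-36.7, - 21.6, - 19, - 19,57/16, 10.55,20,24,65,77, 78]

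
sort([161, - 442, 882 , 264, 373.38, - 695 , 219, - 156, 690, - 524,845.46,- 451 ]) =[ - 695 , - 524,  -  451,-442, - 156,  161,  219, 264,373.38, 690,845.46, 882 ] 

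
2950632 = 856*3447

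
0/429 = 0 = 0.00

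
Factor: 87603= 3^1*29201^1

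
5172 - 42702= - 37530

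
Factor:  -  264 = -2^3*3^1*11^1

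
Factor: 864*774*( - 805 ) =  - 2^6 * 3^5 * 5^1*7^1*23^1*43^1 = - 538332480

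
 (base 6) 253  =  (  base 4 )1221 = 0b1101001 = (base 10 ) 105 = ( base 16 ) 69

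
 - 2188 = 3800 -5988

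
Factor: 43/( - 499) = -43^1*499^( - 1 ) 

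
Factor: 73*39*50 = 2^1*3^1 * 5^2 * 13^1*73^1 = 142350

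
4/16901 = 4/16901=0.00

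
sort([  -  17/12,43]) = [ - 17/12,43]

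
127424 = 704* 181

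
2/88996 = 1/44498 = 0.00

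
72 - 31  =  41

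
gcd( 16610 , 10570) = 1510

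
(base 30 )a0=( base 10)300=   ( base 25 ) C0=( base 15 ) 150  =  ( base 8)454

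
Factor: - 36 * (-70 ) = 2^3 * 3^2*5^1*7^1 = 2520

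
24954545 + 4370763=29325308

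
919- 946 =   -  27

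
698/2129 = 698/2129=0.33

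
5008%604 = 176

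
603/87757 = 603/87757 = 0.01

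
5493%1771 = 180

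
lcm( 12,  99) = 396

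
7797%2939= 1919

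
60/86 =30/43  =  0.70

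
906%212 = 58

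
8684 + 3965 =12649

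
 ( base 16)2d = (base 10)45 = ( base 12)39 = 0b101101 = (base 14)33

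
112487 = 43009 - - 69478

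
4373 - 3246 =1127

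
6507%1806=1089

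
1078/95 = 1078/95 =11.35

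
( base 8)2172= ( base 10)1146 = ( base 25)1kl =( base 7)3225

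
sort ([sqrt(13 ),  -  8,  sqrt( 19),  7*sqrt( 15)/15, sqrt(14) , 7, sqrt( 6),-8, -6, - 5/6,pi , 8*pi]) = [ - 8,- 8,-6,-5/6,7*sqrt( 15 ) /15,sqrt( 6),pi, sqrt( 13), sqrt( 14 ) , sqrt( 19),7, 8*pi]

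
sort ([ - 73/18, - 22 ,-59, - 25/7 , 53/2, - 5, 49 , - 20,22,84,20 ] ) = [ - 59, - 22, - 20, - 5 , - 73/18, - 25/7,  20,22,53/2,  49,  84] 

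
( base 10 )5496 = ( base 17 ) 1205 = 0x1578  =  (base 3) 21112120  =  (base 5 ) 133441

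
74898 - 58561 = 16337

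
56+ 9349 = 9405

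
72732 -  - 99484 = 172216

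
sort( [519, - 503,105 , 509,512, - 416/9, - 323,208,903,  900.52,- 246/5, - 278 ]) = [ - 503, - 323,-278, - 246/5, - 416/9,105,208 , 509, 512, 519 , 900.52, 903]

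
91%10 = 1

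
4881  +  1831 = 6712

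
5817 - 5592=225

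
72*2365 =170280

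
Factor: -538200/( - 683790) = 780/991= 2^2*3^1*5^1*13^1*991^( - 1) 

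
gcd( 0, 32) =32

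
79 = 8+71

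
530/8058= 265/4029 = 0.07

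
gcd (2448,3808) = 272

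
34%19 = 15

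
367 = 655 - 288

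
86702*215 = 18640930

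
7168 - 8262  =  -1094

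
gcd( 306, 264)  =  6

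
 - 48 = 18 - 66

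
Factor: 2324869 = 17^1 * 163^1* 839^1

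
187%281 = 187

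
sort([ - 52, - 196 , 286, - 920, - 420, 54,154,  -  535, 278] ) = [  -  920 , - 535, - 420, - 196, - 52, 54, 154,278,286 ] 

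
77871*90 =7008390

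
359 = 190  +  169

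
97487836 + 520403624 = 617891460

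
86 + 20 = 106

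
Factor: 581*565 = 5^1*7^1*83^1* 113^1 =328265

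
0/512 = 0 = 0.00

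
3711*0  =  0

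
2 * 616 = 1232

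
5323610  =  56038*95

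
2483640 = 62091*40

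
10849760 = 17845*608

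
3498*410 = 1434180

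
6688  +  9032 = 15720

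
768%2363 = 768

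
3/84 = 1/28  =  0.04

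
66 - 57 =9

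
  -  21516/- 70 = 307 + 13/35 = 307.37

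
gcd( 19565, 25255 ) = 5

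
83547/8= 10443 + 3/8 = 10443.38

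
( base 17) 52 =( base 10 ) 87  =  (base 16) 57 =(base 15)5C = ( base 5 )322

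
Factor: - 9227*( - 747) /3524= 6892569/3524  =  2^( - 2 )*3^2*83^1*881^( - 1)*9227^1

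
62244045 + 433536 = 62677581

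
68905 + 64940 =133845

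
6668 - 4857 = 1811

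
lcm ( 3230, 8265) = 281010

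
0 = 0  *603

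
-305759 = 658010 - 963769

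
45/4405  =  9/881 = 0.01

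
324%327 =324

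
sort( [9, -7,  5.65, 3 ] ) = [ - 7,3,  5.65,  9 ] 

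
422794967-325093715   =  97701252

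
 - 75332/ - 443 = 170 + 22/443= 170.05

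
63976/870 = 73 + 233/435 = 73.54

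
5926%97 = 9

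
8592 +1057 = 9649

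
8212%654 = 364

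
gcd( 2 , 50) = 2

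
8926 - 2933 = 5993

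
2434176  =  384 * 6339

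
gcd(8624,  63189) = 7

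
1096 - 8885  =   - 7789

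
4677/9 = 1559/3 = 519.67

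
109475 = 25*4379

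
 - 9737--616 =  - 9121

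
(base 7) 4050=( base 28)1m7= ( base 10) 1407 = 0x57f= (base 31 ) 1ec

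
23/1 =23 =23.00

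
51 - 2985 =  - 2934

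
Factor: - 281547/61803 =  - 3^( - 2 ) * 41^1 = - 41/9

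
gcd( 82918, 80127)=1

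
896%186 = 152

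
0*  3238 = 0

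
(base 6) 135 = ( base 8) 73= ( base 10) 59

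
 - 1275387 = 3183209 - 4458596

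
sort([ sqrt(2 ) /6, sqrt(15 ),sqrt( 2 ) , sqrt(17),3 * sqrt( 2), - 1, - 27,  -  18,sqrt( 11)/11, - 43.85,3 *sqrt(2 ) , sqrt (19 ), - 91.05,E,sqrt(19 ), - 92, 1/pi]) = [- 92, - 91.05, - 43.85, - 27,-18, - 1, sqrt ( 2) /6, sqrt( 11 ) /11 , 1/pi,sqrt(2 ), E, sqrt( 15), sqrt( 17),  3 * sqrt(2), 3*sqrt( 2 ),  sqrt( 19) , sqrt(19)]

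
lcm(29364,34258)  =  205548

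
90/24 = 15/4 = 3.75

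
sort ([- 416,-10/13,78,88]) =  [ - 416 , - 10/13, 78, 88 ] 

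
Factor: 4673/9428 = 2^( - 2) * 2357^( - 1)*4673^1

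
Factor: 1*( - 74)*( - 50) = 2^2*5^2*37^1 = 3700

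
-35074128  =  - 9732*3604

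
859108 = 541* 1588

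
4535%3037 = 1498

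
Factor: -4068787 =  -29^1 * 173^1*811^1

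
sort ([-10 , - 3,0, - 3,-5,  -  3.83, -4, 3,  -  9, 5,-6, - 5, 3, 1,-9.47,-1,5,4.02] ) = [-10,  -  9.47, - 9, -6,-5,- 5,-4, - 3.83,-3, - 3, - 1, 0,1,3,3,4.02 , 5,5 ] 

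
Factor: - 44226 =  - 2^1*3^5*7^1*13^1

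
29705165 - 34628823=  - 4923658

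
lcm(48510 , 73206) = 4026330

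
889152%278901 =52449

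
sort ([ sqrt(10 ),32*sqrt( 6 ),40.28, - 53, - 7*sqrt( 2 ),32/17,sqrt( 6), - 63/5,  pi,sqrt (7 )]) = [-53 , - 63/5,  -  7*sqrt( 2 ),32/17,sqrt(6 ),sqrt ( 7),pi,sqrt(10 ) , 40.28,  32*sqrt( 6 )]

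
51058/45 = 51058/45 =1134.62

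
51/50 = 1 + 1/50 = 1.02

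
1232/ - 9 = - 137+1/9 =- 136.89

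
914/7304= 457/3652 = 0.13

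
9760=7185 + 2575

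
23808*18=428544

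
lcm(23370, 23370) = 23370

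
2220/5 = 444 = 444.00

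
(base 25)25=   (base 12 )47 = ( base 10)55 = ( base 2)110111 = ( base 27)21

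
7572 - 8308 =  - 736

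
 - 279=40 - 319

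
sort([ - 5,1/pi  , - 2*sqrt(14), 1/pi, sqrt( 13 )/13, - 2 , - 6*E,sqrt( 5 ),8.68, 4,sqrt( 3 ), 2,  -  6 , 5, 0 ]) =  [ - 6*E,-2* sqrt( 14 ),- 6, - 5, - 2, 0, sqrt( 13 )/13, 1/pi, 1/pi, sqrt( 3),  2, sqrt( 5), 4,5, 8.68] 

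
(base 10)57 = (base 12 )49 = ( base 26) 25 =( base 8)71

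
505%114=49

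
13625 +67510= 81135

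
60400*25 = 1510000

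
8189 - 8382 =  - 193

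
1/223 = 1/223 = 0.00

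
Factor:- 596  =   - 2^2 *149^1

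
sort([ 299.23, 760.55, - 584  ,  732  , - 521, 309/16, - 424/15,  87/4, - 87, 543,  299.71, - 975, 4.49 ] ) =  [ - 975, - 584, - 521, - 87, - 424/15 , 4.49,  309/16, 87/4,299.23,299.71,  543 , 732,760.55 ]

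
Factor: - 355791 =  - 3^1 * 233^1* 509^1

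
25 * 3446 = 86150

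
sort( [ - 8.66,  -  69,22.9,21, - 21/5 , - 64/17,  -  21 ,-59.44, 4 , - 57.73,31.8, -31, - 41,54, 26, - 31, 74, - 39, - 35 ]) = [ - 69, - 59.44, -57.73 ,-41,-39, - 35 , -31, - 31, - 21, - 8.66, - 21/5, - 64/17 , 4, 21,22.9,  26,31.8,54,74]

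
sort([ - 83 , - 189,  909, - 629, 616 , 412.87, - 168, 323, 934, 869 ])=[ - 629, - 189, - 168,-83 , 323, 412.87,616,869,909,934]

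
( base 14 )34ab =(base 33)8dq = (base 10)9167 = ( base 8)21717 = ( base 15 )2ab2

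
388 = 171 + 217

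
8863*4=35452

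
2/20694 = 1/10347 = 0.00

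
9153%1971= 1269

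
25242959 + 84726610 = 109969569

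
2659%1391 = 1268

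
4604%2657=1947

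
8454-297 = 8157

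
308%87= 47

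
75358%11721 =5032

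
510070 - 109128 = 400942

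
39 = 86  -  47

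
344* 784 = 269696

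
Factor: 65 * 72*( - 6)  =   - 2^4*3^3*5^1 * 13^1 = -28080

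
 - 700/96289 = - 700/96289 = - 0.01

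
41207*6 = 247242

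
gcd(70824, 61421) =1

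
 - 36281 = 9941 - 46222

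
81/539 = 81/539 = 0.15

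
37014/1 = 37014 = 37014.00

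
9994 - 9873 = 121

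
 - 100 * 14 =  - 1400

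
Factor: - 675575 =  - 5^2 * 61^1*443^1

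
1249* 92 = 114908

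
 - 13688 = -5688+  - 8000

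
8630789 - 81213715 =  - 72582926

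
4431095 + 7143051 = 11574146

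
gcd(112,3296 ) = 16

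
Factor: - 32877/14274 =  - 281/122 = - 2^(  -  1)*61^( - 1 )*281^1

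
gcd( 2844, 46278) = 18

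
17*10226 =173842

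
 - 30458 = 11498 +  - 41956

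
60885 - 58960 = 1925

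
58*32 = 1856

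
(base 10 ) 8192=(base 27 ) b6b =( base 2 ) 10000000000000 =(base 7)32612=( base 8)20000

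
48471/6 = 16157/2 = 8078.50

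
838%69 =10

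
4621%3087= 1534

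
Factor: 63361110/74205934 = 3^1*5^1*11^ (  -  1)*151^1 * 197^1*47507^( - 1) =446205/522577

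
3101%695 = 321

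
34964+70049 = 105013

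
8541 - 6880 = 1661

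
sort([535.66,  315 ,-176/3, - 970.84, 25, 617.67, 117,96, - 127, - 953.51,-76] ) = [ -970.84,-953.51, - 127,-76,-176/3,  25,  96,117,315, 535.66, 617.67]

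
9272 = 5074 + 4198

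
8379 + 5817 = 14196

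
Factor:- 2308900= - 2^2*5^2 * 11^1*2099^1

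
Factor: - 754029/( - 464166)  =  783/482  =  2^ ( - 1 )*3^3* 29^1*241^(  -  1) 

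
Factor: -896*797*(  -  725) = 2^7*5^2*7^1*29^1*797^1 = 517731200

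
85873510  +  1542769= 87416279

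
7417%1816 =153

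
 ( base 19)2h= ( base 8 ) 67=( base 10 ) 55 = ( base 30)1P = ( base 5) 210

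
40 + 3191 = 3231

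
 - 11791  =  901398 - 913189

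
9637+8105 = 17742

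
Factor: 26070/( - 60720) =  - 79/184 =-  2^( - 3 )*23^ ( -1)*79^1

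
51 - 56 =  - 5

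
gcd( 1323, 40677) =21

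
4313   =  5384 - 1071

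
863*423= 365049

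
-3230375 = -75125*43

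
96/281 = 96/281=0.34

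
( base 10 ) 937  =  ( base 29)139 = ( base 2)1110101001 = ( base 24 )1F1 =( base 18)2g1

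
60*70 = 4200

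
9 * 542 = 4878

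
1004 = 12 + 992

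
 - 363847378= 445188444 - 809035822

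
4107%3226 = 881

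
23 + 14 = 37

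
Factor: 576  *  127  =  73152 = 2^6 * 3^2*127^1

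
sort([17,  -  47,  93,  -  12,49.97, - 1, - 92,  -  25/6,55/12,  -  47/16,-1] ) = [ - 92, - 47, - 12,  -  25/6, -47/16,  -  1, - 1,55/12,17,49.97,  93 ]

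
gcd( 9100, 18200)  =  9100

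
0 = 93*0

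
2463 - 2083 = 380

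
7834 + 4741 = 12575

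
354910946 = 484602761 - 129691815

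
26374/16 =13187/8 = 1648.38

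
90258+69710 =159968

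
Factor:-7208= - 2^3*17^1*53^1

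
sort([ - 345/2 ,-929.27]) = [-929.27,-345/2 ] 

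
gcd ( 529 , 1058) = 529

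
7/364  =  1/52  =  0.02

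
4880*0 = 0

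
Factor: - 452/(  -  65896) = 2^( - 1)*113^1*8237^( - 1) = 113/16474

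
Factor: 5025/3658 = 2^ (-1)*3^1*5^2*31^(  -  1) * 59^(-1 )*67^1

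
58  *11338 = 657604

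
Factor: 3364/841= 2^2 = 4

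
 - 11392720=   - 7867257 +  - 3525463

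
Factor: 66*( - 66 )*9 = - 2^2*3^4*11^2 = - 39204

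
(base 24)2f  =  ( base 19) 36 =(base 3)2100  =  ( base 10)63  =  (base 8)77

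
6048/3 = 2016 = 2016.00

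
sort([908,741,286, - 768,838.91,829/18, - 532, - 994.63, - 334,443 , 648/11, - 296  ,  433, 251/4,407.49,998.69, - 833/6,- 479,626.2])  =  [ - 994.63, - 768, - 532, - 479, - 334, - 296,-833/6,829/18,648/11,251/4 , 286,  407.49,433,443,626.2,741, 838.91,908, 998.69 ] 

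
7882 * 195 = 1536990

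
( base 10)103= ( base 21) 4J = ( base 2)1100111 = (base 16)67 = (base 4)1213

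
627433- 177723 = 449710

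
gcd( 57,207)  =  3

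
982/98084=491/49042=0.01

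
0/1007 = 0 = 0.00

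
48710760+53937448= 102648208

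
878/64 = 13 + 23/32 = 13.72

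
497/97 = 5 +12/97 = 5.12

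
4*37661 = 150644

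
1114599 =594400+520199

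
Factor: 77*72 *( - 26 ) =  - 2^4 * 3^2*7^1 * 11^1*13^1=- 144144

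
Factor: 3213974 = 2^1*23^1*109^1*641^1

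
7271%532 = 355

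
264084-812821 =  - 548737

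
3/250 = 3/250 = 0.01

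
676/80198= 338/40099 =0.01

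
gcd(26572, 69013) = 7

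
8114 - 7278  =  836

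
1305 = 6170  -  4865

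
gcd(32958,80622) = 18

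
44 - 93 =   -  49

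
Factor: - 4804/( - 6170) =2^1*5^( - 1)*617^(-1 ) * 1201^1 = 2402/3085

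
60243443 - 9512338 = 50731105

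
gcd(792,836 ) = 44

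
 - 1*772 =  - 772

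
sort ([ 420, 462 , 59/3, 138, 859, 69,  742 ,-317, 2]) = [ - 317, 2, 59/3, 69, 138, 420,462, 742 , 859]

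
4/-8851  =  -1 + 8847/8851 = -  0.00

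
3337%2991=346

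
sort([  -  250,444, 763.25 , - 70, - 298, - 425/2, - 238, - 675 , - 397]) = [ - 675,-397,- 298,  -  250, - 238, - 425/2,  -  70, 444, 763.25]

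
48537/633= 16179/211 = 76.68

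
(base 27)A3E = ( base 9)11115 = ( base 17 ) 1897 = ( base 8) 16331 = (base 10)7385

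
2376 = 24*99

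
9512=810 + 8702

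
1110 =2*555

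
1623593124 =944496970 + 679096154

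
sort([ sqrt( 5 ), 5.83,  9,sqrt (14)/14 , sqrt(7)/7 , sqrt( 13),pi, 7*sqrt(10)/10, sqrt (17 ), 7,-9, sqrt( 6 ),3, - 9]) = [ - 9,- 9,sqrt(14)/14,sqrt( 7)/7,7 * sqrt(10)/10,  sqrt ( 5), sqrt( 6),3 , pi, sqrt( 13),sqrt (17), 5.83,  7, 9] 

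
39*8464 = 330096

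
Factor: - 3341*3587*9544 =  - 2^3* 13^1*17^1* 211^1*257^1*1193^1= - 114376889848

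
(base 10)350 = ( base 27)CQ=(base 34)aa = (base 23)f5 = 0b101011110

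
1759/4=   439 + 3/4 = 439.75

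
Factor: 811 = 811^1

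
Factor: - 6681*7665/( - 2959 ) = 3^2*5^1*7^1*11^(-1) * 17^1*73^1*131^1*269^( - 1 ) = 51209865/2959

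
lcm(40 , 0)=0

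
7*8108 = 56756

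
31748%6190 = 798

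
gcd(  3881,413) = 1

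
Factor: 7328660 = 2^2*5^1*366433^1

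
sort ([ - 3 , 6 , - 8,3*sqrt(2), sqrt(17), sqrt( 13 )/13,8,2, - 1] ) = [ - 8, - 3, - 1,sqrt( 13) /13, 2,sqrt( 17 ),3*sqrt( 2),6,8]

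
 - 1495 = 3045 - 4540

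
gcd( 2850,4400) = 50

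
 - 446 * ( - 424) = 189104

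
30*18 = 540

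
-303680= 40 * ( - 7592 ) 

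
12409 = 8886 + 3523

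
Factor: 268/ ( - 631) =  - 2^2 * 67^1 * 631^(-1)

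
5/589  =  5/589  =  0.01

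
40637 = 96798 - 56161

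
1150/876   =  575/438 = 1.31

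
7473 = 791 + 6682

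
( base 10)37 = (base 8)45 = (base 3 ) 1101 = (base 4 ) 211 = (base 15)27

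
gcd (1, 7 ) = 1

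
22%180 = 22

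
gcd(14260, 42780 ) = 14260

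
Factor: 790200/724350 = 12/11 = 2^2*3^1*  11^(-1)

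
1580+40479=42059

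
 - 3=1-4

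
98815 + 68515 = 167330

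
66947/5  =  66947/5 = 13389.40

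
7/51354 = 7/51354 = 0.00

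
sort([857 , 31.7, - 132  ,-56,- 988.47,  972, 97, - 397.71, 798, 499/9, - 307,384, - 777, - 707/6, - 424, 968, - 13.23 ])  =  [ - 988.47,-777, - 424,- 397.71, - 307,-132, - 707/6,-56,  -  13.23, 31.7, 499/9, 97, 384,  798, 857,968, 972]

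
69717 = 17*4101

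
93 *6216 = 578088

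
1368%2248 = 1368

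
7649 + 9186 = 16835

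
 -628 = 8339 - 8967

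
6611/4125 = 601/375 =1.60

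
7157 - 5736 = 1421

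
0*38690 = 0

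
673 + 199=872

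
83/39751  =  83/39751 = 0.00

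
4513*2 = 9026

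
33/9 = 11/3 = 3.67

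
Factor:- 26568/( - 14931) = 984/553 = 2^3*3^1*7^(-1 )*41^1*79^( - 1)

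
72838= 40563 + 32275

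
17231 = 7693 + 9538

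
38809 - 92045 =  - 53236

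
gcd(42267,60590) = 73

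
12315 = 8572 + 3743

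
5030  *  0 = 0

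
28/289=28/289=0.10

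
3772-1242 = 2530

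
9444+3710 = 13154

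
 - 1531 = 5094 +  - 6625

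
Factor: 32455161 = 3^4*400681^1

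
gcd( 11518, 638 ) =2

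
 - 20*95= - 1900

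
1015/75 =203/15 = 13.53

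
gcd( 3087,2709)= 63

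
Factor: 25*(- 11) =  - 5^2*11^1 = -275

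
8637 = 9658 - 1021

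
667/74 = 9 + 1/74 = 9.01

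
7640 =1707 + 5933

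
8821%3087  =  2647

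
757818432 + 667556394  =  1425374826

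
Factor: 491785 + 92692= 584477 = 17^1* 34381^1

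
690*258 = 178020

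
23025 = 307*75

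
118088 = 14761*8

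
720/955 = 144/191  =  0.75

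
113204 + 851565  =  964769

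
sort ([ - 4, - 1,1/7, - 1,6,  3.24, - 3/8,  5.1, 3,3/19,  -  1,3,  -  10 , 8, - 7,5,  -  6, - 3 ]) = [- 10, - 7,-6, - 4, - 3, -1,- 1, - 1, - 3/8,1/7,3/19, 3,3, 3.24, 5,5.1,6,8 ]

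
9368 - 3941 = 5427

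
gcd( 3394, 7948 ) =2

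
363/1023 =11/31 = 0.35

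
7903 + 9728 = 17631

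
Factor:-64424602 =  - 2^1*11^1*29^1*241^1*419^1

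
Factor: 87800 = 2^3*5^2*439^1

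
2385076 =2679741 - 294665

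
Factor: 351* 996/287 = 349596/287 = 2^2*3^4  *  7^( - 1 )*13^1*41^ ( - 1)*83^1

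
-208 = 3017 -3225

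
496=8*62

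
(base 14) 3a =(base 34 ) 1i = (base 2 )110100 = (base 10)52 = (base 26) 20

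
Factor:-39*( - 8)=312=2^3*3^1 * 13^1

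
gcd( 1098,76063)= 1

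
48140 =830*58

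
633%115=58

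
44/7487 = 44/7487 = 0.01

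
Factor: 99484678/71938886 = 61^ ( - 1)*97^( - 1)*281^1*6079^( - 1)*177019^1 = 49742339/35969443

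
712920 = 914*780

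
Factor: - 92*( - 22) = 2024 = 2^3*11^1* 23^1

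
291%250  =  41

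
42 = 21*2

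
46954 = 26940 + 20014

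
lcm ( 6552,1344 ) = 52416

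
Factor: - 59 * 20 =  -  1180=-2^2*5^1*59^1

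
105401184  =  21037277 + 84363907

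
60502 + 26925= 87427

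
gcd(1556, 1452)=4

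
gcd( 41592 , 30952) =8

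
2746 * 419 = 1150574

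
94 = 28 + 66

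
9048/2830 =4524/1415 = 3.20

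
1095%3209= 1095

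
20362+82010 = 102372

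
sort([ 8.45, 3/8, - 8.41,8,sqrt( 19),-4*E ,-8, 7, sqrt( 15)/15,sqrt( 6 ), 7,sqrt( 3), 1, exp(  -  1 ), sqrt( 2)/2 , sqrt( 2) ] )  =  [ - 4*E, - 8.41  , - 8, sqrt(15)/15, exp ( - 1 ),  3/8,sqrt(2 )/2, 1, sqrt( 2 ),sqrt( 3),sqrt( 6),  sqrt( 19 ),  7, 7, 8,8.45 ]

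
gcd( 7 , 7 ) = 7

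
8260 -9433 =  - 1173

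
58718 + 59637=118355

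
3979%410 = 289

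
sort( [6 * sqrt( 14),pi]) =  [pi,6*sqrt( 14)]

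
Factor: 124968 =2^3*3^1*41^1*127^1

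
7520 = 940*8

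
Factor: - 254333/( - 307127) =607^1 * 733^( - 1 )  =  607/733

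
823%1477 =823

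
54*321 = 17334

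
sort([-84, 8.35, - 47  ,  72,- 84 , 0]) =[-84, - 84,- 47 , 0,8.35, 72 ] 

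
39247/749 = 52+ 299/749 = 52.40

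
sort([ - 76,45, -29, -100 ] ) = [ - 100, -76, -29,45]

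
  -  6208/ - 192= 32  +  1/3 = 32.33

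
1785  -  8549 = -6764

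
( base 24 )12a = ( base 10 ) 634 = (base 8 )1172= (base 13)39A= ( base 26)OA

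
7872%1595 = 1492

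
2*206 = 412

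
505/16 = 31+ 9/16 = 31.56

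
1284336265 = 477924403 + 806411862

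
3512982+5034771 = 8547753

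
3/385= 3/385=0.01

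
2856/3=952 = 952.00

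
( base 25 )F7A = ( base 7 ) 36605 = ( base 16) 2558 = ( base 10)9560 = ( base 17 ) 1G16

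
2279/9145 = 2279/9145 = 0.25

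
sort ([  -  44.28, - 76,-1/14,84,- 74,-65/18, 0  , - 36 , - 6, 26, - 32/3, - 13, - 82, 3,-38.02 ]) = [ - 82, - 76, - 74,-44.28,  -  38.02, - 36, - 13,-32/3 ,- 6, -65/18,-1/14, 0, 3, 26,84 ]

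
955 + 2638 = 3593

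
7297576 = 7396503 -98927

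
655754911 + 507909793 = 1163664704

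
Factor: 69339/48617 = 3^1 * 29^1 * 61^( - 1) = 87/61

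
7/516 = 7/516 = 0.01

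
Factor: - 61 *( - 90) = 5490 = 2^1  *  3^2*5^1 * 61^1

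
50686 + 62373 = 113059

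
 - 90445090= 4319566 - 94764656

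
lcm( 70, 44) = 1540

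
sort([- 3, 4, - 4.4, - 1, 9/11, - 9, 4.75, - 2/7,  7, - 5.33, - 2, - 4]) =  [ - 9, - 5.33, - 4.4, - 4, - 3,  -  2,-1,-2/7, 9/11,4,4.75,7] 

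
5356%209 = 131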